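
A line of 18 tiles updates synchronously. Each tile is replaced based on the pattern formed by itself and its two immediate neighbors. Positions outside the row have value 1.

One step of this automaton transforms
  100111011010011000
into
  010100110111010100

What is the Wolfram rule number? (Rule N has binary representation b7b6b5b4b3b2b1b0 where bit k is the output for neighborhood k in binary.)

60

position 4: 111 → 0  (bit 7 = 0)
position 0: 110 → 0  (bit 6 = 0)
position 6: 101 → 1  (bit 5 = 1)
position 1: 100 → 1  (bit 4 = 1)
position 3: 011 → 1  (bit 3 = 1)
position 10: 010 → 1  (bit 2 = 1)
position 2: 001 → 0  (bit 1 = 0)
position 16: 000 → 0  (bit 0 = 0)
bits b7..b0 = 00111100 = 60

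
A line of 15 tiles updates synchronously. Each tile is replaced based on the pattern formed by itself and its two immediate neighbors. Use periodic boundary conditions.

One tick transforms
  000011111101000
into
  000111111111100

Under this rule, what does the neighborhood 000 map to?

At position 0 the neighborhood is 000; the next row has 0 there.

0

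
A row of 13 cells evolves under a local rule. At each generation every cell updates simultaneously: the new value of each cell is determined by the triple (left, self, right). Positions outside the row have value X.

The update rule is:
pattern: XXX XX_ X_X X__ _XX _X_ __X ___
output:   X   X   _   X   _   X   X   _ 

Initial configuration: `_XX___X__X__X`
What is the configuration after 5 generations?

generation 1: __XX_XXXXXXX_
generation 2: XX_X__XXXXXX_
generation 3: XX_XXX_XXXXX_
generation 4: XX__XX__XXXX_
generation 5: XXXX_XXX_XXX_

XXXX_XXX_XXX_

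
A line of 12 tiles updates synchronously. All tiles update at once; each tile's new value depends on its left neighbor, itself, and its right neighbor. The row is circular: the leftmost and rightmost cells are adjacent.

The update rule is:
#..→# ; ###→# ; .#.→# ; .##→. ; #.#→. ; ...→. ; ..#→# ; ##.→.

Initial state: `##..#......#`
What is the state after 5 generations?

#.####....#.
#..##.#..##.
###...###...
.#.#.#.#.#.#
.#.#.#.#.#.#

.#.#.#.#.#.#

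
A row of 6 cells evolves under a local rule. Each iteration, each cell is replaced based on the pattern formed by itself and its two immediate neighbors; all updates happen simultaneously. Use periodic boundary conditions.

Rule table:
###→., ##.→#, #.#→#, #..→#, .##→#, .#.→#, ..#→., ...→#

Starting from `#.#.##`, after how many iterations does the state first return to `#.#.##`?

#####.
#...##
###.#.
#.####
###...
#.###.
###.##
..###.
#.#.##

9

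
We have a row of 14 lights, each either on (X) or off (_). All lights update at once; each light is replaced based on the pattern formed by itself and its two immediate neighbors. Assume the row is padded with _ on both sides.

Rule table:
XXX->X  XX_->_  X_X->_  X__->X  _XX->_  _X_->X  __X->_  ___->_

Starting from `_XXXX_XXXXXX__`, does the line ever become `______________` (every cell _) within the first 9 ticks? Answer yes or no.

tick 1: __XX___XXXX_X_
tick 2: ____X___XX__XX
tick 3: ____XX____X___
tick 4: ______X___XX__
tick 5: ______XX____X_
tick 6: ________X___XX
tick 7: ________XX____
tick 8: __________X___
tick 9: __________XX__
tick 9 is __________XX__, still not uniform _

no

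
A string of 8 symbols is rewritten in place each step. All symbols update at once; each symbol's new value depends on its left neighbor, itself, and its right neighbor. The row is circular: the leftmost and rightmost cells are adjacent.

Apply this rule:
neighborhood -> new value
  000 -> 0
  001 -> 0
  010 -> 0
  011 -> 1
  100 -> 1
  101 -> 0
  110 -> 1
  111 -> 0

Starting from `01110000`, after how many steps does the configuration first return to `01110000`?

01011000
00011100
00010110
00000111
10000101
11000001
01100001
01110000

8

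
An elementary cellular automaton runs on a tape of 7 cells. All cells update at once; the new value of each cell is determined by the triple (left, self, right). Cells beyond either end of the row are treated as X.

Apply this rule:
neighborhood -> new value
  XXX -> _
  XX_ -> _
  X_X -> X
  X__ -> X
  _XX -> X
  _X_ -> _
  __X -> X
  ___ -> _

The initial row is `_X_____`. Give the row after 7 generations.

X_X___X
_X_X_XX
X_X_XX_
_X_XX_X
X_XX_XX
_XX_XX_
XX_XX_X

XX_XX_X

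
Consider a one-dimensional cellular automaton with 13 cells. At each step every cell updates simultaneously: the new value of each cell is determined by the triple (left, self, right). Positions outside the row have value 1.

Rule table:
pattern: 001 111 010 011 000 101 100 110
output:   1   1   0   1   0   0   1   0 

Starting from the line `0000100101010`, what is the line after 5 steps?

1001011000000
0110010100001
0101100010011
0001010101111
1010000001111

1010000001111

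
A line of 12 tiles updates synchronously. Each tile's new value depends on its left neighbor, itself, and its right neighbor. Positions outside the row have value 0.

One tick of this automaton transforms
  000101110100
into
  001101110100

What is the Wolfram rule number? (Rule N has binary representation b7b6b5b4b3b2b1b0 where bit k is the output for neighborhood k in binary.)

206

position 6: 111 → 1  (bit 7 = 1)
position 7: 110 → 1  (bit 6 = 1)
position 4: 101 → 0  (bit 5 = 0)
position 10: 100 → 0  (bit 4 = 0)
position 5: 011 → 1  (bit 3 = 1)
position 3: 010 → 1  (bit 2 = 1)
position 2: 001 → 1  (bit 1 = 1)
position 0: 000 → 0  (bit 0 = 0)
bits b7..b0 = 11001110 = 206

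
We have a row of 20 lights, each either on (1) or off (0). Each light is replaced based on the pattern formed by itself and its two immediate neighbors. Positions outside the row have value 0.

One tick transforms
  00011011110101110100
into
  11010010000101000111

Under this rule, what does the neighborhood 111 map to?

At position 7 the neighborhood is 111; the next row has 0 there.

0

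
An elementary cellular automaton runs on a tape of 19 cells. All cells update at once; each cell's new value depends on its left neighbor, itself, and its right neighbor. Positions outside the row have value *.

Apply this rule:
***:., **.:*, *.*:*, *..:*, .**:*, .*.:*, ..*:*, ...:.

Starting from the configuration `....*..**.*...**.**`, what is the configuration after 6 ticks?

tick 1: *..*********.*****.
tick 2: ****.......***...**
tick 3: ...**.....**.**.**.
tick 4: *.****...**********
tick 5: ***..**.**.........
tick 6: ..*********.......*

..*********.......*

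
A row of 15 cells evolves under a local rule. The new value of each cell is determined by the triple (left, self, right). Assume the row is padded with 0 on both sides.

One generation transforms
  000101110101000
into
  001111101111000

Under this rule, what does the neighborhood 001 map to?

1

At position 2 the neighborhood is 001; the next row has 1 there.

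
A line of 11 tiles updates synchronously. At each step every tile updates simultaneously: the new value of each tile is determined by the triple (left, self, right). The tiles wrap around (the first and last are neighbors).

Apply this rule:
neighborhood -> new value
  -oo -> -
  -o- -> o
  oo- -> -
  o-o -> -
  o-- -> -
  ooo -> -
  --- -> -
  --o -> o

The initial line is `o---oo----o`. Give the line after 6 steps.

----oo---oo

---o-----o-
--oo----oo-
-o-----o---
oo----oo---
-----o----o
----oo---oo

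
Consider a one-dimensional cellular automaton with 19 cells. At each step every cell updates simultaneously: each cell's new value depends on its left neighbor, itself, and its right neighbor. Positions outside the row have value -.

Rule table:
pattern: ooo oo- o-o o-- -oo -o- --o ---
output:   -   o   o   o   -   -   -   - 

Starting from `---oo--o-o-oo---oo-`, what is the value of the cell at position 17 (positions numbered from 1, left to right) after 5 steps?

----oo--o-o-oo---oo
-----oo--o-o-oo---o
------oo--o-o-oo---
-------oo--o-o-oo--
--------oo--o-o-oo-
position 17 holds o

o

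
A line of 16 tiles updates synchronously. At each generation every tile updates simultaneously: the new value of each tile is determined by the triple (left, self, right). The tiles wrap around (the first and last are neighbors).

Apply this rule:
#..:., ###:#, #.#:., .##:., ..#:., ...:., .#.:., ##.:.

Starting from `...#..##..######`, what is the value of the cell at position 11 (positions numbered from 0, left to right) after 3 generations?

...........####.
............##..
................
position 11 holds .

.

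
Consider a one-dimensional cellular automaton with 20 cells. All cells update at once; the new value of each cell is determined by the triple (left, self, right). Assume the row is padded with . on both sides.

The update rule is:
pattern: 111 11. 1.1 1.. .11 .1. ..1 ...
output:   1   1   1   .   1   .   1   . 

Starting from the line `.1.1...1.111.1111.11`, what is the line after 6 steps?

.1.11111111111111111

1.1...1.111111111111
.1...1.1111111111111
1...1.11111111111111
...1.111111111111111
..1.1111111111111111
.1.11111111111111111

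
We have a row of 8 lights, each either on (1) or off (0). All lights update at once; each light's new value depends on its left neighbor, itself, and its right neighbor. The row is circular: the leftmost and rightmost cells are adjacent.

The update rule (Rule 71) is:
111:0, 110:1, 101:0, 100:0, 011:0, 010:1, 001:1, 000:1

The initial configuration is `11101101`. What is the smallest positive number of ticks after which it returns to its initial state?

2

tick 1: 00100100
tick 2: 11101101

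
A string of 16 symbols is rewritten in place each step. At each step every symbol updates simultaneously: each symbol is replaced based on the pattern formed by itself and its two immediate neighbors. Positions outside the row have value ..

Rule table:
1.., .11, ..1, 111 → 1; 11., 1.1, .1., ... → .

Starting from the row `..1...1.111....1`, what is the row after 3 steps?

.1.1.1..11.1..1.
1.....111...11.1
.1...111.1.11...

.1...111.1.11...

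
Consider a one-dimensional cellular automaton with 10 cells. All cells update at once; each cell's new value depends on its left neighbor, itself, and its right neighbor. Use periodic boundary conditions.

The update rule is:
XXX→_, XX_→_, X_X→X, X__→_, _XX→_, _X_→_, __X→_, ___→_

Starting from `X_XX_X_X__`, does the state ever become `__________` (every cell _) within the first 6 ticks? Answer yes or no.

tick 1: _X__X_X___
tick 2: _____X____
tick 3: __________
all cells are _ at tick 3

yes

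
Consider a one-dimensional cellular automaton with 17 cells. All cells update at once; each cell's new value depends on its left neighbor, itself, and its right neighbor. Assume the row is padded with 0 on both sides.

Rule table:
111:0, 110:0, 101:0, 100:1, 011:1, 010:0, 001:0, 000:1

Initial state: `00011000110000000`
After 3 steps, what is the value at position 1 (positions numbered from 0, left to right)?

step 1: 11010110101111111
step 2: 10000100001000000
step 3: 01110011100111111
position 1 holds 1

1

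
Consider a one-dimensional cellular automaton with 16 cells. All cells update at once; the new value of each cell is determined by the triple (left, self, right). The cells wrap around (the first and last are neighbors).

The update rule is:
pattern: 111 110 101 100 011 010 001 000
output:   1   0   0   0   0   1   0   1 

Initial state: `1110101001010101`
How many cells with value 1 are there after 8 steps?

step 1: 1100101001010100
step 2: 0000101001010100
step 3: 1110101001010101  (repeats step 0; period 3)
step 8: 0000101001010100
count of 1: 5

5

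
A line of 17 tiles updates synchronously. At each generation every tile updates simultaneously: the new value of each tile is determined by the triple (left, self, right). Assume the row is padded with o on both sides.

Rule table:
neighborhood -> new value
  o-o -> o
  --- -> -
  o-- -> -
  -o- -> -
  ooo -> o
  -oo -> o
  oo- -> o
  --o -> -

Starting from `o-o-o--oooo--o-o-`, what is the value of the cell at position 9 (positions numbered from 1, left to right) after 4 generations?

oo-o---oooo---o-o
ooo----oooo----oo
ooo----oooo----oo  (fixed point — unchanged through generation 4)
position 9 holds o

o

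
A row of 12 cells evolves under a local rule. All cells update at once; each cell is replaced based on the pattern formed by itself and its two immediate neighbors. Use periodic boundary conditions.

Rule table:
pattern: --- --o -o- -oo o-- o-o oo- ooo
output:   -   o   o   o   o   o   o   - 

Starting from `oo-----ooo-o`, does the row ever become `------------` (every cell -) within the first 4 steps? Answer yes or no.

-oo---oo-ooo
oooo-ooooo-o
---ooo---ooo
o-oo-oo-oo-o
step 4 is o-oo-oo-oo-o, still not uniform -

no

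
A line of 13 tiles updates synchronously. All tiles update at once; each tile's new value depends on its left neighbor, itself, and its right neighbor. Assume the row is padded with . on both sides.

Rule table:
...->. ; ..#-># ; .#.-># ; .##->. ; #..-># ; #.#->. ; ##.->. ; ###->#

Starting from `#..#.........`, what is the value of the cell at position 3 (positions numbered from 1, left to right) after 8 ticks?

tick 1: #####........
tick 2: .###.#.......
tick 3: #.#..##......
tick 4: #.###..#.....
tick 5: #..#.####....
tick 6: ####..##.#...
tick 7: .##.##...##..
tick 8: #.....#.#..#.
position 3 holds .

.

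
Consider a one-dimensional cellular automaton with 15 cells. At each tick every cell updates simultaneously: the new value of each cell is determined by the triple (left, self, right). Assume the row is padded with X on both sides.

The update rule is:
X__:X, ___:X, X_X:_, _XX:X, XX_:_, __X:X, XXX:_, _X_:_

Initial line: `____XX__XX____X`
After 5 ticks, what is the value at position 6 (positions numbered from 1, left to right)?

X

XXXXX_XXX_XXXXX
______X___X____
XXXXXX_XXX_XXXX
_______X___X___
XXXXXXX_XXX_XXX
position 6 holds X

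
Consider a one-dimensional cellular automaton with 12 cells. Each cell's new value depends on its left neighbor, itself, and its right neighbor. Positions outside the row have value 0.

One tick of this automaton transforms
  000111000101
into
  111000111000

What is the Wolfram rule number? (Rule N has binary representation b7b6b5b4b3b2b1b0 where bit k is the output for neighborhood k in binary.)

position 4: 111 → 0  (bit 7 = 0)
position 5: 110 → 0  (bit 6 = 0)
position 10: 101 → 0  (bit 5 = 0)
position 6: 100 → 1  (bit 4 = 1)
position 3: 011 → 0  (bit 3 = 0)
position 9: 010 → 0  (bit 2 = 0)
position 2: 001 → 1  (bit 1 = 1)
position 0: 000 → 1  (bit 0 = 1)
bits b7..b0 = 00010011 = 19

19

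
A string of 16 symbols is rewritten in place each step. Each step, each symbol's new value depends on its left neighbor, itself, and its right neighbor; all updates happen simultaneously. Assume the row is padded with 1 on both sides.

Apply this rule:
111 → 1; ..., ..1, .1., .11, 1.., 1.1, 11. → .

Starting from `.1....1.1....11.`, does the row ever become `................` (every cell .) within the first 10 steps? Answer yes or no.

yes

................
all cells are . at step 1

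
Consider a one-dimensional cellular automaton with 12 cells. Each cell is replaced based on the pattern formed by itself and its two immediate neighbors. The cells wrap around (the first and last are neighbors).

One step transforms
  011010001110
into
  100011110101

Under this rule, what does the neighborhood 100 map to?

At position 5 the neighborhood is 100; the next row has 1 there.

1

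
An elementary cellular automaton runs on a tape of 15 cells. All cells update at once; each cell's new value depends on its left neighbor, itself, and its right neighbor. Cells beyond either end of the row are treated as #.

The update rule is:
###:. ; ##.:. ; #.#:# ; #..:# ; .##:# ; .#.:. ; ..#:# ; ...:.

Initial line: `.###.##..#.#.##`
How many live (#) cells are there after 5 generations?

9

generation 1: ##..##.##.#.##.
generation 2: ..###.##.#.##.#
generation 3: ###..##.#.##.##
generation 4: ...###.#.##.##.
generation 5: #.##..#.##.##.#
count of #: 9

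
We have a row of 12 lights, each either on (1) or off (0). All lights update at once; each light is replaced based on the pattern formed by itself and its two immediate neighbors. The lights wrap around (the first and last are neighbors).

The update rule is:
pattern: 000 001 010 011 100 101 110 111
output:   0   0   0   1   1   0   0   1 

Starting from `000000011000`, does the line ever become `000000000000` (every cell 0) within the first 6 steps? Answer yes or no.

no

step 1: 000000010100
step 2: 000000000010
step 3: 000000000001
step 4: 100000000000
step 5: 010000000000
step 6: 001000000000
step 6 is 001000000000, still not uniform 0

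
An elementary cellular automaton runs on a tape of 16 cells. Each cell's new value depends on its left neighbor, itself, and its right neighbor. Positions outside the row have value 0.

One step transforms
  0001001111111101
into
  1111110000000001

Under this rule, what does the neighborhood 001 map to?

At position 2 the neighborhood is 001; the next row has 1 there.

1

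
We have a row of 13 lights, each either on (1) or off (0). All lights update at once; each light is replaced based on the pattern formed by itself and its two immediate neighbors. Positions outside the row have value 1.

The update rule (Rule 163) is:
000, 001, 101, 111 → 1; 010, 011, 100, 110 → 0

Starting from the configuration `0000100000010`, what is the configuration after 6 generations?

0101010101010

0111001111101
1010010111010
0100101010101
1001010101010
0010101010101
0101010101010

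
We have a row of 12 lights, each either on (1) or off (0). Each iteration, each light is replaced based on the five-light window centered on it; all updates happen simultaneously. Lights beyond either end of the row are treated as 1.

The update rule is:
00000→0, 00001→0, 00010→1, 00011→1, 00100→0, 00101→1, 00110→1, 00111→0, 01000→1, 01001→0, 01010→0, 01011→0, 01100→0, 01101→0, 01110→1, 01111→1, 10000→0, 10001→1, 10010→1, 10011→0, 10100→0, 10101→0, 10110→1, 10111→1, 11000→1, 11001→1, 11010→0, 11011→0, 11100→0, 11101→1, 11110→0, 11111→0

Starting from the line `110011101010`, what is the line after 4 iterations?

001001100000
110001010001
001111001110
100100100110

100100100110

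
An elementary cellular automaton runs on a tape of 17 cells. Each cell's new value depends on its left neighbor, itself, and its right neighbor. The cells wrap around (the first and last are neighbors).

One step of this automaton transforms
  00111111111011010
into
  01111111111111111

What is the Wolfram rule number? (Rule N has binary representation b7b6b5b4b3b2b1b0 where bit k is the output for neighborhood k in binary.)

position 3: 111 → 1  (bit 7 = 1)
position 10: 110 → 1  (bit 6 = 1)
position 11: 101 → 1  (bit 5 = 1)
position 16: 100 → 1  (bit 4 = 1)
position 2: 011 → 1  (bit 3 = 1)
position 15: 010 → 1  (bit 2 = 1)
position 1: 001 → 1  (bit 1 = 1)
position 0: 000 → 0  (bit 0 = 0)
bits b7..b0 = 11111110 = 254

254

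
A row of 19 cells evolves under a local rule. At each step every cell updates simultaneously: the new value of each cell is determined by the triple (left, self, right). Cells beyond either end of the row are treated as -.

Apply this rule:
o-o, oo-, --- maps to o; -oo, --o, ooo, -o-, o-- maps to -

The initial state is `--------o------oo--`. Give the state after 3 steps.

ooooooo---oooo--o-o
------o-o----o---o-
ooooo--o--oo---o---

ooooo--o--oo---o---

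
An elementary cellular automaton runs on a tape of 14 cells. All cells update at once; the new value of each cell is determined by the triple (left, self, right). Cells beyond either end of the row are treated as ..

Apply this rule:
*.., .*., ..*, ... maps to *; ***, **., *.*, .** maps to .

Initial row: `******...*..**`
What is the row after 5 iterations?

......******..

......******..
******......**
......******..  (repeats iteration 1; period 2)
iteration 5: ......******..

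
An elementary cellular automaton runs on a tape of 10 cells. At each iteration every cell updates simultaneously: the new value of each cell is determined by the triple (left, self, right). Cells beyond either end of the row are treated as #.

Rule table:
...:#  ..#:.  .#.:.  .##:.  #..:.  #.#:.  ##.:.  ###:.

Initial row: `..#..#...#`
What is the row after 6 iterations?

.......#..
.#####....
.......##.
.#####....  (repeats iteration 2; period 2)
iteration 6: .#####....

.#####....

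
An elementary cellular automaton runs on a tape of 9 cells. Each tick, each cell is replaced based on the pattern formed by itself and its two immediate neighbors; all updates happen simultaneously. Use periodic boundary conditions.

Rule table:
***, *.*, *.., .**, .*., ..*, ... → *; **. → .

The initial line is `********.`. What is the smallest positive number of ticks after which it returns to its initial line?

9

*******.*
******.**
*****.***
****.****
***.*****
**.******
*.*******
.********
********.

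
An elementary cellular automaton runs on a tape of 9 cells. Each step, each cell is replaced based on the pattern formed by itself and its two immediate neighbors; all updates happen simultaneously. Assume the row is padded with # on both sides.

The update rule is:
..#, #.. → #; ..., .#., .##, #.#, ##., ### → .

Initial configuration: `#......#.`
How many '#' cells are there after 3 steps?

4

.#....#..
..#..#.##
##.##....
count of #: 4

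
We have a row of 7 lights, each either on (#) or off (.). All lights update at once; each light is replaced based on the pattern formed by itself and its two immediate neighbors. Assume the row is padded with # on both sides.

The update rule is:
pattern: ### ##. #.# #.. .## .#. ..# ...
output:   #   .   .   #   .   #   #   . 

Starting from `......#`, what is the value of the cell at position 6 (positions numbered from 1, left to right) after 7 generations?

#....#.
.#..##.
.###...
..#.#.#
###.#..
##..###
#.##.##
position 6 holds #

#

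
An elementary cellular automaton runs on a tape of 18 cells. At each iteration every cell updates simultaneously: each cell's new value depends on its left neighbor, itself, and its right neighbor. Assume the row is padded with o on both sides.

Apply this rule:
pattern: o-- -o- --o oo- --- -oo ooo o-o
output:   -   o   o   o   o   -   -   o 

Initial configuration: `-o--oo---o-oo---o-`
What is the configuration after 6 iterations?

iteration 1: oo-o-o-oooo-o-oooo
iteration 2: -oooooo---oooo----
iteration 3: o-----o-oo---o-ooo
iteration 4: o-oooooo-o-oooo---
iteration 5: oo-----oooo---o-oo
iteration 6: -o-oooo---o-oooo--

-o-oooo---o-oooo--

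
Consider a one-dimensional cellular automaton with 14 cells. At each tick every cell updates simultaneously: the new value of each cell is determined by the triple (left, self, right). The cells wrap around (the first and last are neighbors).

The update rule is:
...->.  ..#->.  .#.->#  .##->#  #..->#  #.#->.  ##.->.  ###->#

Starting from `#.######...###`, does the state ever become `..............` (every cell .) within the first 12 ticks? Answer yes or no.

no

..#####.#..###
#.####..##.##.
#.###.#.#..#..
#.##..#.##.##.
#.#.#.#.#..#..
#.#.#.#.##.##.
#.#.#.#.#..#..  (repeats tick 5; period 2)
tick 12: #.#.#.#.##.##.
tick 12 is #.#.#.#.##.##., still not uniform .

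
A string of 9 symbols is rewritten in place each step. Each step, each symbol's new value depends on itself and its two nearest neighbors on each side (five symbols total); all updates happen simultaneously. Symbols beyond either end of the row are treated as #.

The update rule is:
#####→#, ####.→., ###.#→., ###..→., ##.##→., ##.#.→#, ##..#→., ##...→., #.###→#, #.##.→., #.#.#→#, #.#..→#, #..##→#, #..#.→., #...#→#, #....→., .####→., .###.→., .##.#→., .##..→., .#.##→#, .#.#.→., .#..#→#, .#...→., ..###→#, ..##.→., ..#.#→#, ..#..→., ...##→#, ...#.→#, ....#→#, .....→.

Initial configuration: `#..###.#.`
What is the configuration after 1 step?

..##..###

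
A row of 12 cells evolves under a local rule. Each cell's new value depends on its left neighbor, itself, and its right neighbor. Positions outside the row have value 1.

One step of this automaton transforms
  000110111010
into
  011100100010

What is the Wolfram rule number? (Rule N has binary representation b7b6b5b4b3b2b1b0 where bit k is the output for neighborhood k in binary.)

15

position 7: 111 → 0  (bit 7 = 0)
position 4: 110 → 0  (bit 6 = 0)
position 5: 101 → 0  (bit 5 = 0)
position 0: 100 → 0  (bit 4 = 0)
position 3: 011 → 1  (bit 3 = 1)
position 10: 010 → 1  (bit 2 = 1)
position 2: 001 → 1  (bit 1 = 1)
position 1: 000 → 1  (bit 0 = 1)
bits b7..b0 = 00001111 = 15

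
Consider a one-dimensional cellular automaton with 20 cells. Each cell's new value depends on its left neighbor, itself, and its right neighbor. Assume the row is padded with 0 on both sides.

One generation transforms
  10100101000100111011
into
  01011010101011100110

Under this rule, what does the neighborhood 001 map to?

At position 4 the neighborhood is 001; the next row has 1 there.

1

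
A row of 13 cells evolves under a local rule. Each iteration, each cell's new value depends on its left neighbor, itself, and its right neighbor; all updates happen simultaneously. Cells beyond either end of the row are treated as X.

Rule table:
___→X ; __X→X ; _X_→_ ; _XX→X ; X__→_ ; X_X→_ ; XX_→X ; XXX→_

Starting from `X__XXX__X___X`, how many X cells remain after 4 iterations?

X_XX_X_X__XXX
X_XX_____XX__
X_XX_XXXXXX_X
X_XX_X____X_X
count of X: 6

6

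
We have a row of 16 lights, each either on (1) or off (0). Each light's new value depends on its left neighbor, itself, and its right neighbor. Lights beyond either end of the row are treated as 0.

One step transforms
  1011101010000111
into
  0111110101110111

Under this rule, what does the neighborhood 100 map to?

1

At position 9 the neighborhood is 100; the next row has 1 there.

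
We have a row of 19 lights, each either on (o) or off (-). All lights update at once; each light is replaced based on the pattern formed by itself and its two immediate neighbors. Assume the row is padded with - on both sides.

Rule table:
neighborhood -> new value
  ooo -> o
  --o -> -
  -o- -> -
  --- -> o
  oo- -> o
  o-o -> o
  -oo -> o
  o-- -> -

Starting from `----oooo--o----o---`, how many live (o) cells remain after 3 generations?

ooo-oooo----oo---oo
oooooooo-oo-oo-o-oo
ooooooooooooooo-ooo
count of o: 18

18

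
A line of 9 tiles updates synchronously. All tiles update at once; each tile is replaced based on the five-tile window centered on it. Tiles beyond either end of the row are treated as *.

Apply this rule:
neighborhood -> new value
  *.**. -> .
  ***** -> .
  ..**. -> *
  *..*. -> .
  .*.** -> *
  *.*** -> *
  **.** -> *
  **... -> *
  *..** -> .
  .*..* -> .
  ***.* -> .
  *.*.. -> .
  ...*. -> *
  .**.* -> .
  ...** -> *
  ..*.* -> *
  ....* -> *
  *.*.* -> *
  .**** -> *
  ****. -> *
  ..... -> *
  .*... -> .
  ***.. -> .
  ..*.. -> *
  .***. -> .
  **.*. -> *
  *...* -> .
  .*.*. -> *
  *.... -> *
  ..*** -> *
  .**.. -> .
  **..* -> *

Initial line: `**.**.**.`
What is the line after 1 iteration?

*.*..*..*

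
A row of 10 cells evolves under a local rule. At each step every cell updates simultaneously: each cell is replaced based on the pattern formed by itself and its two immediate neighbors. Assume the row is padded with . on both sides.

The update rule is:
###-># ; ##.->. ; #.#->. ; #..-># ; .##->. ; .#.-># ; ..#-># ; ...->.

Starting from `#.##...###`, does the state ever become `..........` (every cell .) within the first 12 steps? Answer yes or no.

no

#...#.#.#.
##.##.#.##
......#...
.....###..
....#.#.#.
...##.#.##
..#...#...
.###.###..
#.#...#.#.
#.##.##.##
#.........
##........
step 12 is ##........, still not uniform .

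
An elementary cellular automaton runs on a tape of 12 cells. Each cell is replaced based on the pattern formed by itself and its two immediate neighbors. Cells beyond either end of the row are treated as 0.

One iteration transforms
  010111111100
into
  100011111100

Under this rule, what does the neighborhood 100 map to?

At position 10 the neighborhood is 100; the next row has 0 there.

0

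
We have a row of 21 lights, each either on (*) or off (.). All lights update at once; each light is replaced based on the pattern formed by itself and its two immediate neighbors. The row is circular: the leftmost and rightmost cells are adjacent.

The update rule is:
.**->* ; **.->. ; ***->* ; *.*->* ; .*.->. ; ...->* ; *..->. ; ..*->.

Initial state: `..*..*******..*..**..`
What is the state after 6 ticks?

tick 1: *....******......*..*
tick 2: ..**.*****..****....*
tick 3: ..*.*****...***..**..
tick 4: *..*****..*.**...*..*
tick 5: ...****....**..*....*
tick 6: .*.***..**.*.....**..

.*.***..**.*.....**..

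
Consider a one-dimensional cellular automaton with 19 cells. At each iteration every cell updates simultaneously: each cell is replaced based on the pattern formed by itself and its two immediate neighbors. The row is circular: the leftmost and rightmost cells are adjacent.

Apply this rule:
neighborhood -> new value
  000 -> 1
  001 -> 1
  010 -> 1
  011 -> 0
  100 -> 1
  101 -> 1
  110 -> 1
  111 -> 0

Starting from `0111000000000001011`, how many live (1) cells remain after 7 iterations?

16

iteration 1: 1001111111111111101
iteration 2: 1110000000000000110
iteration 3: 0011111111111111011
iteration 4: 1100000000000001101
iteration 5: 0111111111111110110
iteration 6: 1000000000000011011
iteration 7: 1111111111111101100
count of 1: 16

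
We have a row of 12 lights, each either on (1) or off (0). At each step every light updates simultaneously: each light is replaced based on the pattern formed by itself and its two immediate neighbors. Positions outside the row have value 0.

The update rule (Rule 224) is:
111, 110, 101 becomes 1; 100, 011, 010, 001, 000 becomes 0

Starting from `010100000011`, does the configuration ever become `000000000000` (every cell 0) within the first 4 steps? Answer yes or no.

step 1: 001000000001
step 2: 000000000000
all cells are 0 at step 2

yes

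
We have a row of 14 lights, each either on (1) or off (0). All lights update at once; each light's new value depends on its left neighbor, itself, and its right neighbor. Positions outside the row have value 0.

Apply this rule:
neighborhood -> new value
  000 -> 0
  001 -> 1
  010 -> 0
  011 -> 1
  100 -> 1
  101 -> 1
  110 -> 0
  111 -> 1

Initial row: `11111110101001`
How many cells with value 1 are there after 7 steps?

step 1: 11111101010110
step 2: 11111010101101
step 3: 11110101011010
step 4: 11101010110101
step 5: 11010101101010
step 6: 10101011010101
step 7: 01010110101010
count of 1: 7

7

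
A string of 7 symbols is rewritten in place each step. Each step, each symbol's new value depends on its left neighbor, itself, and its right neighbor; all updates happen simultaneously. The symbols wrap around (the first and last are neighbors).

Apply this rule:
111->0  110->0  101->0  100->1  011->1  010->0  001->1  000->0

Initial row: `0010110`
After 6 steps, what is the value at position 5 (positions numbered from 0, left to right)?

1

step 1: 0100101
step 2: 0011000
step 3: 0110100
step 4: 1100010
step 5: 1010100
step 6: 0000011
position 5 holds 1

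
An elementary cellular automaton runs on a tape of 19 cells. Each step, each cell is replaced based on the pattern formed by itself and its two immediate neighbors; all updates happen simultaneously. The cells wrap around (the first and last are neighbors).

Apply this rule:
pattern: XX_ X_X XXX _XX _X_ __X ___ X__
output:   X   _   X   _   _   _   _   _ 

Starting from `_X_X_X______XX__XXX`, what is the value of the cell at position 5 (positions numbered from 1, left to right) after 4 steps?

_

_____________X___XX
__________________X
___________________
___________________
position 5 holds _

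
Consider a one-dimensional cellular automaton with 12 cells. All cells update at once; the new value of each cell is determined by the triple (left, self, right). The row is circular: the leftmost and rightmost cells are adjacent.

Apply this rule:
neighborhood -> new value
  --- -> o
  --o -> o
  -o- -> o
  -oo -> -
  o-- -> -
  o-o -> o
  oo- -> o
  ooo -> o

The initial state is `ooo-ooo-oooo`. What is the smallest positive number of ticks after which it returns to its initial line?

tick 1: oooo-ooo-ooo
tick 2: ooooo-ooo-oo
tick 3: oooooo-ooo-o
tick 4: ooooooo-ooo-
tick 5: -ooooooo-ooo
tick 6: o-ooooooo-oo
tick 7: oo-ooooooo-o
tick 8: ooo-ooooooo-
tick 9: -ooo-ooooooo
tick 10: o-ooo-oooooo
tick 11: oo-ooo-ooooo
tick 12: ooo-ooo-oooo

12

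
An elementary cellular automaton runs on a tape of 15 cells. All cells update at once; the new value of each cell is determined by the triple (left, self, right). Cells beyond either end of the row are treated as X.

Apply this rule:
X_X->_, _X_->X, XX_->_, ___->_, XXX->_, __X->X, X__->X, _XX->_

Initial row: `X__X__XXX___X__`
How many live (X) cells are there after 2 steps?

3

step 1: _XXXXX___X_XXXX
step 2: ______X_XX_____
count of X: 3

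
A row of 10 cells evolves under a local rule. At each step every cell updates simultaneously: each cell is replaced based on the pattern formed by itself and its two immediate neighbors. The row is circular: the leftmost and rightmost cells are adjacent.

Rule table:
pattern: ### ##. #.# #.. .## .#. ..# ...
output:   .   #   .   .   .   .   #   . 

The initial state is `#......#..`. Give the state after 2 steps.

.....#..#.

step 1: ......#..#
step 2: .....#..#.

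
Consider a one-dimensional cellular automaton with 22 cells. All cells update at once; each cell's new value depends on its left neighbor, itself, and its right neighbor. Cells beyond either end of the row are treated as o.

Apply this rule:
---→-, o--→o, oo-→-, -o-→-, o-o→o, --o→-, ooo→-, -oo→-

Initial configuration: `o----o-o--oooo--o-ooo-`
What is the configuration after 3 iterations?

-o----o-o-----o--o---o
o-o----o-o-----o--o---
-o-o----o-o-----o--o--

-o-o----o-o-----o--o--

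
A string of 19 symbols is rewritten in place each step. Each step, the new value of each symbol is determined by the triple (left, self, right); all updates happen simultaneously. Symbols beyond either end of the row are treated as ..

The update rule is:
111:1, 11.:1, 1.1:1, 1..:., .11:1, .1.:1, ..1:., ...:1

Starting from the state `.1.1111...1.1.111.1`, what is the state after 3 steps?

.111111.1.111111111
.111111111111111111
.111111111111111111

.111111111111111111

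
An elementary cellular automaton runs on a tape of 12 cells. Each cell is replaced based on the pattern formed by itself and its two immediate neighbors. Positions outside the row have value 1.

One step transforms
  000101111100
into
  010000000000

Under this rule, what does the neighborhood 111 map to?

At position 6 the neighborhood is 111; the next row has 0 there.

0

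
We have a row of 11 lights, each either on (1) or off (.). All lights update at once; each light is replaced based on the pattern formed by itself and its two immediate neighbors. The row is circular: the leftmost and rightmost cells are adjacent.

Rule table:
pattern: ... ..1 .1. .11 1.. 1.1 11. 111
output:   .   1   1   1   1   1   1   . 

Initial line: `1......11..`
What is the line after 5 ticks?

11....11111

11....11111
.11..11....
11111111...
1......11.1
11....11111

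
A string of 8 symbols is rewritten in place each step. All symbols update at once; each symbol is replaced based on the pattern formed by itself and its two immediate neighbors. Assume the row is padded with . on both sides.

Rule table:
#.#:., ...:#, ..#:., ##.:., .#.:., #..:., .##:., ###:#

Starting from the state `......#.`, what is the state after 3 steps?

..#.....

step 1: #####...
step 2: .###..##
step 3: ..#.....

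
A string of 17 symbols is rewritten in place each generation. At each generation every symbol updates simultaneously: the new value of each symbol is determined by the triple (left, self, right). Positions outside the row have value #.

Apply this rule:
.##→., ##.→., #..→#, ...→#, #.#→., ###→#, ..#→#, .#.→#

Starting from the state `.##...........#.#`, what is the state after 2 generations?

generation 1: ...############..
generation 2: ###.##########.##

###.##########.##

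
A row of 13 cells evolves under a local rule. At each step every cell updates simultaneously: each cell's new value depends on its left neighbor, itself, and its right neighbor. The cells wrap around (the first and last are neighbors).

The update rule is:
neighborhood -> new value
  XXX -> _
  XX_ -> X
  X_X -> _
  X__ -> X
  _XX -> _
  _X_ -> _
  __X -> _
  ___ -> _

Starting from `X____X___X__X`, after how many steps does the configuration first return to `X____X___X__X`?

XX____X___X__
_XX____X___X_
__XX____X___X
X__XX____X___
_X__XX____X__
__X__XX____X_
___X__XX____X
X___X__XX____
_X___X__XX___
__X___X__XX__
___X___X__XX_
____X___X__XX
X____X___X__X

13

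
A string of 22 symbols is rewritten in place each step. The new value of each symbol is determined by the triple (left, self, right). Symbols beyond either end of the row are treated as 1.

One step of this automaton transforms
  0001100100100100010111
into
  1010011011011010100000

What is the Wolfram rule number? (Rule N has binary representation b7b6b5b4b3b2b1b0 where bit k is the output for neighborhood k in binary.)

position 20: 111 → 0  (bit 7 = 0)
position 4: 110 → 0  (bit 6 = 0)
position 18: 101 → 0  (bit 5 = 0)
position 0: 100 → 1  (bit 4 = 1)
position 3: 011 → 0  (bit 3 = 0)
position 7: 010 → 0  (bit 2 = 0)
position 2: 001 → 1  (bit 1 = 1)
position 1: 000 → 0  (bit 0 = 0)
bits b7..b0 = 00010010 = 18

18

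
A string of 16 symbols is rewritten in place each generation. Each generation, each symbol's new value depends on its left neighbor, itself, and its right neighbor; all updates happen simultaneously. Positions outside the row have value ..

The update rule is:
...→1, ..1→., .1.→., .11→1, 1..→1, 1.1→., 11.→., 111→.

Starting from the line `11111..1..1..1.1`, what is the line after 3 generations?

1....1..1..1....
.111..1..1..1111
.1..1..1..1.1...

.1..1..1..1.1...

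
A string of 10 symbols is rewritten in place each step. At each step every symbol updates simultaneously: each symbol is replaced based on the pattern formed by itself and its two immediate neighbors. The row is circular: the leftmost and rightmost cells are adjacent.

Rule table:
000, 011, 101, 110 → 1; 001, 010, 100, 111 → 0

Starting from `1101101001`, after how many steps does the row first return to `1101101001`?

6

0111110001
1100010100
1101001000
1110000010
1010111001
1101101001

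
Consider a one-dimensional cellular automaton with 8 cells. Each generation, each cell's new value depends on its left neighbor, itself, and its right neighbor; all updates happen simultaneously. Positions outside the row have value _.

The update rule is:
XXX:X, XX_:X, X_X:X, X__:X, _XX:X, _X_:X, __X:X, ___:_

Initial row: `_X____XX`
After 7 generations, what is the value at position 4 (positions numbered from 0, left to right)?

X

XXX__XXX
XXXXXXXX
XXXXXXXX  (fixed point — unchanged through generation 7)
position 4 holds X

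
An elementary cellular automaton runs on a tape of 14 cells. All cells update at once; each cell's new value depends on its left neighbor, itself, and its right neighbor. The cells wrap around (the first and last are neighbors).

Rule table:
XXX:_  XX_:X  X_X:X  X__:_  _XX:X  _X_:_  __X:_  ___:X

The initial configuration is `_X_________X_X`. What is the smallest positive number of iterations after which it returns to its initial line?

14

iteration 1: X__XXXXXXX__X_
iteration 2: ___X_____X___X
iteration 3: _X___XXX___X__
iteration 4: ___X_X_X_X___X
iteration 5: _X__X_X_X__X__
iteration 6: _____X_X_____X
iteration 7: _XXX__X__XXX__
iteration 8: _X_X_____X_X_X
iteration 9: X_X__XXX__X_X_
iteration 10: _X___X_X___X_X
iteration 11: X__X__X__X__X_
iteration 12: _____________X
iteration 13: _XXXXXXXXXXX__
iteration 14: _X_________X_X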